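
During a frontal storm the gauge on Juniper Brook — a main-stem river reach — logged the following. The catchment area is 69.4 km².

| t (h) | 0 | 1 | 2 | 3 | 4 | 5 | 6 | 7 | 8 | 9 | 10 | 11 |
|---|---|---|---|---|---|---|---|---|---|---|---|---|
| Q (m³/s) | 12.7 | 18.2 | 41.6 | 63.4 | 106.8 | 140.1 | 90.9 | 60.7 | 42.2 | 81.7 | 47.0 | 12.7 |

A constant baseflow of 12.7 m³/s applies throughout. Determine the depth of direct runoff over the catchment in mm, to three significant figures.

Direct runoff: 0.0, 5.5, 28.9, 50.7, 94.1, 127.4, 78.2, 48.0, 29.5, 69.0, 34.3, 0.0 m³/s; ΣQ_DR = 565.6 m³/s.
V = ΣQ_DR · Δt = 565.6 × 3600 s = 2.036 × 10^6 m³.
Over A = 69.4 km², depth = V / A = 29.3 mm.

d ≈ 29.3 mm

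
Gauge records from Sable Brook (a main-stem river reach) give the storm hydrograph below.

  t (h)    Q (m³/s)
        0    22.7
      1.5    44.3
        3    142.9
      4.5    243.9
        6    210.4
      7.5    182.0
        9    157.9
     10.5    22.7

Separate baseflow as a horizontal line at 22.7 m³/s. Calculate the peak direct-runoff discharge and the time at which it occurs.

Subtracting baseflow gives direct-runoff ordinates: 0.0, 21.6, 120.2, 221.2, 187.7, 159.3, 135.2, 0.0 m³/s.
The maximum is 221.2 m³/s, occurring at the reading for t = 4.5 h.

Q_p = 221.2 m³/s at t = 4.5 h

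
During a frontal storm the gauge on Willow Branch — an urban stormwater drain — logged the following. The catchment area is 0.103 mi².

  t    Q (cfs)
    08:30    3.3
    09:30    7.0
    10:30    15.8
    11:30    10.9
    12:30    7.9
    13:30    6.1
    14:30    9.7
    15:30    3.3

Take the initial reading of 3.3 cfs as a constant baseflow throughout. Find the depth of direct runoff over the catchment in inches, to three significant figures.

Direct runoff: 0.0, 3.7, 12.5, 7.6, 4.6, 2.8, 6.4, 0.0 cfs; ΣQ_DR = 37.60 cfs.
V = ΣQ_DR · Δt = 37.60 × 3600 s = 1.354 × 10^5 ft³.
Over A = 0.103 mi², depth = V / A = 0.566 in.

d ≈ 0.566 in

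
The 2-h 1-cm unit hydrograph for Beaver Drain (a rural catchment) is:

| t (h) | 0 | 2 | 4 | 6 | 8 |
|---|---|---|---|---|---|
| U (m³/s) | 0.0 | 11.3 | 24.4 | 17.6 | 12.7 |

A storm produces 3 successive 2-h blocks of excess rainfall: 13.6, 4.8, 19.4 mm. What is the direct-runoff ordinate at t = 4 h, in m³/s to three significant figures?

Q ≈ 38.6 m³/s

By discrete convolution, Q_j = Σ (P_i / 10 mm) · U_{j−i}.
At t = 4 h (j=2): Q = (13.6/10)·24.4 + (4.8/10)·11.3 + (19.4/10)·0.0 = 38.6 m³/s.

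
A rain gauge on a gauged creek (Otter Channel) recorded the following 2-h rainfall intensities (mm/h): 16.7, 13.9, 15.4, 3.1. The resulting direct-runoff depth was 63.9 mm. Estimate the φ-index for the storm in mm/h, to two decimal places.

Only the 3 blocks with intensity above φ contribute runoff: 16.7, 13.9, 15.4 mm/h.
Σ(I−φ)·Δt = d  ⇒  (16.7+13.9+15.4 − 3φ)·2 = 63.9
φ = (46.00 − 63.9/2) / 3 = 4.68 mm/h.

φ ≈ 4.68 mm/h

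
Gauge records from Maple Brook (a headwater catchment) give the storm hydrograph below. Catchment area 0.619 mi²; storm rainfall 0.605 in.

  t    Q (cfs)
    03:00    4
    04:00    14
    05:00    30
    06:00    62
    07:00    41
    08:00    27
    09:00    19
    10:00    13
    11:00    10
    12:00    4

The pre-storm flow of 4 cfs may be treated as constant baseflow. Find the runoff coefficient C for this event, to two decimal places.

ΣQ_DR = 184.0 cfs; V = ΣQ_DR·Δt = 6.624 × 10^5 ft³.
Runoff depth d = V / A = 0.4606 in.
C = d / P = 0.4606 / 0.605 = 0.76.

C ≈ 0.76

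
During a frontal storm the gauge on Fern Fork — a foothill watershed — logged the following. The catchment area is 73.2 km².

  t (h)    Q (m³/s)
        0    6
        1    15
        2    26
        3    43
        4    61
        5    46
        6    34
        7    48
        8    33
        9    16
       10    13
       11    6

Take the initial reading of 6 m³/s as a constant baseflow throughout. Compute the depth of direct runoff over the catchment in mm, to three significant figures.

d ≈ 13.5 mm

Direct runoff: 0.0, 9.0, 20.0, 37.0, 55.0, 40.0, 28.0, 42.0, 27.0, 10.0, 7.0, 0.0 m³/s; ΣQ_DR = 275.0 m³/s.
V = ΣQ_DR · Δt = 275.0 × 3600 s = 9.900 × 10^5 m³.
Over A = 73.2 km², depth = V / A = 13.5 mm.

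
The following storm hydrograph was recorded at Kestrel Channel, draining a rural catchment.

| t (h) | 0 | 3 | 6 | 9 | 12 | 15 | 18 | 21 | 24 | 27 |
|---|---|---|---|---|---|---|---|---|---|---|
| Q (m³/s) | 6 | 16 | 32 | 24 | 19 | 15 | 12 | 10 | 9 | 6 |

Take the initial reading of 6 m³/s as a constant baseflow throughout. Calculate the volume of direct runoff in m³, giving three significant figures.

V ≈ 9.61 × 10^5 m³

Direct-runoff ordinates (Q − Q_b): 0.0, 10.0, 26.0, 18.0, 13.0, 9.0, 6.0, 4.0, 3.0, 0.0 m³/s.
ΣQ_DR = 89.00 m³/s.
With Δt = 3 h = 10800 s, V = ΣQ_DR · Δt = 89.00 × 10800 = 9.61 × 10^5 m³.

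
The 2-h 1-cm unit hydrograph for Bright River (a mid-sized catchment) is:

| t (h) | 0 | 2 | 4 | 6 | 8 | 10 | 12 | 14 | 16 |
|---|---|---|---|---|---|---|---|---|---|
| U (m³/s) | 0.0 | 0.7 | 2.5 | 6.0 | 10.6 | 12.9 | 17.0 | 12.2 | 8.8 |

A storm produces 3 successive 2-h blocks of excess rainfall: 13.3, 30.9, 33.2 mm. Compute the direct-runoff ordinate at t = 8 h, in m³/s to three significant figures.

By discrete convolution, Q_j = Σ (P_i / 10 mm) · U_{j−i}.
At t = 8 h (j=4): Q = (13.3/10)·10.6 + (30.9/10)·6.0 + (33.2/10)·2.5 = 40.9 m³/s.

Q ≈ 40.9 m³/s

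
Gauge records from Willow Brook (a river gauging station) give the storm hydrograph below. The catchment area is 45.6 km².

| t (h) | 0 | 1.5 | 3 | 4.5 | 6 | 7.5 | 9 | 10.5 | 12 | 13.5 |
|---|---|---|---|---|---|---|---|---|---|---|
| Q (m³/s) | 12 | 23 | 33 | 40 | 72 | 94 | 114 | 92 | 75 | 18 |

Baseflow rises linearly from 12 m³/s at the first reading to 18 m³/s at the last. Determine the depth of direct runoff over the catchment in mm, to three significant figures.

d ≈ 50.1 mm

Direct runoff: 0.00, 10.33, 19.67, 26.00, 57.33, 78.67, 98.00, 75.33, 57.67, 0.00 m³/s; ΣQ_DR = 423.0 m³/s.
V = ΣQ_DR · Δt = 423.0 × 5400 s = 2.284 × 10^6 m³.
Over A = 45.6 km², depth = V / A = 50.1 mm.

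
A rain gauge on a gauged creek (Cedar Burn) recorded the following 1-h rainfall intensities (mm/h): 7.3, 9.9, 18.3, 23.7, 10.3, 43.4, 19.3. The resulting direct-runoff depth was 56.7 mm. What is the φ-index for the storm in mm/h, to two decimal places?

φ ≈ 12.00 mm/h

Only the 4 blocks with intensity above φ contribute runoff: 18.3, 23.7, 43.4, 19.3 mm/h.
Σ(I−φ)·Δt = d  ⇒  (18.3+23.7+43.4+19.3 − 4φ)·1 = 56.7
φ = (104.7 − 56.7/1) / 4 = 12.00 mm/h.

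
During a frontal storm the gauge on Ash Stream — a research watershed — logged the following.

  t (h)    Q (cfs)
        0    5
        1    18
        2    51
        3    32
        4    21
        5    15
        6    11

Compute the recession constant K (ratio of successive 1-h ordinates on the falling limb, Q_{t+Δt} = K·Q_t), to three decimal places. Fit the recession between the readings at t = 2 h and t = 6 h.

K ≈ 0.681

Using the recession-limb readings at t = 2 h and t = 6 h: Q falls from 51 to 11 cfs over 4 intervals.
K = (Q₂/Q₁)^(1/4) = (11/51)^(1/4) = 0.681.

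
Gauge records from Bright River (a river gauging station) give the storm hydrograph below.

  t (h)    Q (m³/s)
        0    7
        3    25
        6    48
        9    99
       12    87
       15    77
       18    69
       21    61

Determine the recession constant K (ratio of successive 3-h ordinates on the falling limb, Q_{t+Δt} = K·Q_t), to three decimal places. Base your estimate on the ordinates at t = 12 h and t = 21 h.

K ≈ 0.888

Using the recession-limb readings at t = 12 h and t = 21 h: Q falls from 87 to 61 m³/s over 3 intervals.
K = (Q₂/Q₁)^(1/3) = (61/87)^(1/3) = 0.888.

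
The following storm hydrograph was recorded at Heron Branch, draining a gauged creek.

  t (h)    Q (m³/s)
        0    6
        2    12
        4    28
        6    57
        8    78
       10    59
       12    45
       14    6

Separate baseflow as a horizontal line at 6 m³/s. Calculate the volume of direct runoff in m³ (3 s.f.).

V ≈ 1.75 × 10^6 m³

Direct-runoff ordinates (Q − Q_b): 0.0, 6.0, 22.0, 51.0, 72.0, 53.0, 39.0, 0.0 m³/s.
ΣQ_DR = 243.0 m³/s.
With Δt = 2 h = 7200 s, V = ΣQ_DR · Δt = 243.0 × 7200 = 1.75 × 10^6 m³.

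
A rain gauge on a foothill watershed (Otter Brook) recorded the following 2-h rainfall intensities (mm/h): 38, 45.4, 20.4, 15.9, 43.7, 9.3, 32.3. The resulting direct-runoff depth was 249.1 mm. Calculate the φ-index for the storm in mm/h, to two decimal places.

Only the 6 blocks with intensity above φ contribute runoff: 38, 45.4, 20.4, 15.9, 43.7, 32.3 mm/h.
Σ(I−φ)·Δt = d  ⇒  (38+45.4+20.4+15.9+43.7+32.3 − 6φ)·2 = 249.1
φ = (195.7 − 249.1/2) / 6 = 11.86 mm/h.

φ ≈ 11.86 mm/h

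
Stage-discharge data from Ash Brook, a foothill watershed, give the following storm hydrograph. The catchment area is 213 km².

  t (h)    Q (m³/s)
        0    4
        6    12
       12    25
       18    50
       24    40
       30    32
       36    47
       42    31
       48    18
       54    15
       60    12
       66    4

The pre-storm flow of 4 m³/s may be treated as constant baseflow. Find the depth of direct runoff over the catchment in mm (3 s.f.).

d ≈ 24.5 mm

Direct runoff: 0.0, 8.0, 21.0, 46.0, 36.0, 28.0, 43.0, 27.0, 14.0, 11.0, 8.0, 0.0 m³/s; ΣQ_DR = 242.0 m³/s.
V = ΣQ_DR · Δt = 242.0 × 21600 s = 5.227 × 10^6 m³.
Over A = 213 km², depth = V / A = 24.5 mm.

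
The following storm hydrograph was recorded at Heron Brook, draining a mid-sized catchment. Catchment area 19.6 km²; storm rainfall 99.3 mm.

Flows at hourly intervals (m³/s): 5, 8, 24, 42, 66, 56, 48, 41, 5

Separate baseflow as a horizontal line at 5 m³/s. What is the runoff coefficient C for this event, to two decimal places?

C ≈ 0.46

ΣQ_DR = 250.0 m³/s; V = ΣQ_DR·Δt = 9.000 × 10^5 m³.
Runoff depth d = V / A = 45.92 mm.
C = d / P = 45.92 / 99.3 = 0.46.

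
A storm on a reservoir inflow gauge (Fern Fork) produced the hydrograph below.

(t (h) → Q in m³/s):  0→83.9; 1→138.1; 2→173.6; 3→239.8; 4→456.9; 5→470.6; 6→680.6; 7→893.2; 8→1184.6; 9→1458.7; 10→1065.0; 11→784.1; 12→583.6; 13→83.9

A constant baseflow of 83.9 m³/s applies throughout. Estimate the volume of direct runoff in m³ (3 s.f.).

V ≈ 2.56 × 10^7 m³

Direct-runoff ordinates (Q − Q_b): 0.0, 54.2, 89.7, 155.9, 373.0, 386.7, 596.7, 809.3, 1100.7, 1374.8, 981.1, 700.2, 499.7, 0.0 m³/s.
ΣQ_DR = 7122 m³/s.
With Δt = 1 h = 3600 s, V = ΣQ_DR · Δt = 7122 × 3600 = 2.56 × 10^7 m³.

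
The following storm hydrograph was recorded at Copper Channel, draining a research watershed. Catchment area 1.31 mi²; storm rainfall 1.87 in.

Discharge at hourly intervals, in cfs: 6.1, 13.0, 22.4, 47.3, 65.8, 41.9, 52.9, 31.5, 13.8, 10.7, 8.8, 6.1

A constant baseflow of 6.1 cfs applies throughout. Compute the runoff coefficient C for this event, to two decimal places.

ΣQ_DR = 247.1 cfs; V = ΣQ_DR·Δt = 8.896 × 10^5 ft³.
Runoff depth d = V / A = 0.2923 in.
C = d / P = 0.2923 / 1.87 = 0.16.

C ≈ 0.16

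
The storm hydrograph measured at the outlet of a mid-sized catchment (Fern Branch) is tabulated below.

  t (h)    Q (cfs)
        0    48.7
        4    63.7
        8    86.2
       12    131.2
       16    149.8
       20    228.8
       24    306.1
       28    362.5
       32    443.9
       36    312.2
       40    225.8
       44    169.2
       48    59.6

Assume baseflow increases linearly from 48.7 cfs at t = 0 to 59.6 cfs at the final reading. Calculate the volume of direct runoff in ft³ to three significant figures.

Direct-runoff ordinates (Q − Q_b): 0.00, 14.09, 35.68, 79.78, 97.47, 175.56, 251.95, 307.44, 387.93, 255.32, 168.02, 110.51, 0.00 cfs.
ΣQ_DR = 1884 cfs.
With Δt = 4 h = 14400 s, V = ΣQ_DR · Δt = 1884 × 14400 = 2.71 × 10^7 ft³.

V ≈ 2.71 × 10^7 ft³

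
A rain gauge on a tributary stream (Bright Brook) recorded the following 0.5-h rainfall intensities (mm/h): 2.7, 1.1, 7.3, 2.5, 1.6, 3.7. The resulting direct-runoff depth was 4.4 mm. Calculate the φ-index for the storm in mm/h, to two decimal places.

φ ≈ 1.85 mm/h

Only the 4 blocks with intensity above φ contribute runoff: 2.7, 7.3, 2.5, 3.7 mm/h.
Σ(I−φ)·Δt = d  ⇒  (2.7+7.3+2.5+3.7 − 4φ)·0.5 = 4.4
φ = (16.20 − 4.4/0.5) / 4 = 1.85 mm/h.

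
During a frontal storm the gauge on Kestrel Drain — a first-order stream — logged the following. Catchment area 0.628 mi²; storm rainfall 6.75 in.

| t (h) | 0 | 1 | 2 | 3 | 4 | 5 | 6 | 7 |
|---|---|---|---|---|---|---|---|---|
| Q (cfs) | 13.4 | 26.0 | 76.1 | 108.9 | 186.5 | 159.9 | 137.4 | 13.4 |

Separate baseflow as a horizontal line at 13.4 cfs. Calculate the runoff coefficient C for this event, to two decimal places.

C ≈ 0.22

ΣQ_DR = 614.4 cfs; V = ΣQ_DR·Δt = 2.212 × 10^6 ft³.
Runoff depth d = V / A = 1.516 in.
C = d / P = 1.516 / 6.75 = 0.22.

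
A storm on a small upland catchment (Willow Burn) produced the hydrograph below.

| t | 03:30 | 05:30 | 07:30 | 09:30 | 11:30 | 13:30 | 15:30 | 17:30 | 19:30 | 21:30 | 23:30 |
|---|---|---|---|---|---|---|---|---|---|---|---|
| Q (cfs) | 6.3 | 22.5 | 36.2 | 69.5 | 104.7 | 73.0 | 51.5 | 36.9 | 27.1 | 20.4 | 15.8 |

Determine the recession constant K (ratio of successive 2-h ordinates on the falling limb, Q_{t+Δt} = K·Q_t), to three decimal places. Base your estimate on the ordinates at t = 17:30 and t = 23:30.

Using the recession-limb readings at t = 17:30 and t = 23:30: Q falls from 36.9 to 15.8 cfs over 3 intervals.
K = (Q₂/Q₁)^(1/3) = (15.8/36.9)^(1/3) = 0.754.

K ≈ 0.754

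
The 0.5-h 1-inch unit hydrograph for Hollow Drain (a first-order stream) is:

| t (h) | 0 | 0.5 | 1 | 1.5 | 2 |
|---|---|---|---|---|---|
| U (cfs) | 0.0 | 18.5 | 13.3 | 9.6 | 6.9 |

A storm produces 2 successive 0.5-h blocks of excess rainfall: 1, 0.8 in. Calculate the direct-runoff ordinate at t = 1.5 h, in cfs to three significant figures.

By discrete convolution, Q_j = Σ (P_i / 1 in) · U_{j−i}.
At t = 1.5 h (j=3): Q = (1/1)·9.6 + (0.8/1)·13.3 = 20.2 cfs.

Q ≈ 20.2 cfs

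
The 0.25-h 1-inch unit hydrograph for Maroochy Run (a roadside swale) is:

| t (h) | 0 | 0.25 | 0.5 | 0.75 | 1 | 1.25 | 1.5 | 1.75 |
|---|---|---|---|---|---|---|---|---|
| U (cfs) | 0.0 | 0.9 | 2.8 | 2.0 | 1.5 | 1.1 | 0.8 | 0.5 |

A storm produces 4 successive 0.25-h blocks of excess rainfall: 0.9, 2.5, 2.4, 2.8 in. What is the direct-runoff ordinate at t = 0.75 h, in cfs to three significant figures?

By discrete convolution, Q_j = Σ (P_i / 1 in) · U_{j−i}.
At t = 0.75 h (j=3): Q = (0.9/1)·2.0 + (2.5/1)·2.8 + (2.4/1)·0.9 + (2.8/1)·0.0 = 11.0 cfs.

Q ≈ 11.0 cfs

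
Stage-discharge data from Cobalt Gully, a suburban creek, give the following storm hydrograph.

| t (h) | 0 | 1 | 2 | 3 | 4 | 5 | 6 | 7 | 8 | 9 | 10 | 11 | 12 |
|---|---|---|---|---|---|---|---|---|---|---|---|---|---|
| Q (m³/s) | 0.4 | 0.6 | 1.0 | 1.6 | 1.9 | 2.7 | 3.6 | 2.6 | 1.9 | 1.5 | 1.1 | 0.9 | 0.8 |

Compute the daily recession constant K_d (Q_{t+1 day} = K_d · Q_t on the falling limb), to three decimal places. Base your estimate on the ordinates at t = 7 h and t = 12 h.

K_d ≈ 0.003

Between t = 7 h and t = 12 h the flow falls from 2.6 to 0.8 m³/s over 5×1 h = 5 h.
Per-interval ratio K = (0.8/2.6)^(1/5) = 0.7900; K_d = K^(24/1) = 0.003.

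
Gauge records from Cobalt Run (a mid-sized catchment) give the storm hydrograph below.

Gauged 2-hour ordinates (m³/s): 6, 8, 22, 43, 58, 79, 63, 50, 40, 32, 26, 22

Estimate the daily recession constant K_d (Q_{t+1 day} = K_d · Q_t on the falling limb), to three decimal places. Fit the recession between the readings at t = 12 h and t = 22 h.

K_d ≈ 0.080

Between t = 12 h and t = 22 h the flow falls from 63 to 22 m³/s over 5×2 h = 10 h.
Per-interval ratio K = (22/63)^(1/5) = 0.8102; K_d = K^(24/2) = 0.080.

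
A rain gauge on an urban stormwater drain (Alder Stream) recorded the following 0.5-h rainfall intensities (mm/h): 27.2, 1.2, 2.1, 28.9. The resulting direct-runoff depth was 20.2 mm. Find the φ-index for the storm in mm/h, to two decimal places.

Only the 2 blocks with intensity above φ contribute runoff: 27.2, 28.9 mm/h.
Σ(I−φ)·Δt = d  ⇒  (27.2+28.9 − 2φ)·0.5 = 20.2
φ = (56.10 − 20.2/0.5) / 2 = 7.85 mm/h.

φ ≈ 7.85 mm/h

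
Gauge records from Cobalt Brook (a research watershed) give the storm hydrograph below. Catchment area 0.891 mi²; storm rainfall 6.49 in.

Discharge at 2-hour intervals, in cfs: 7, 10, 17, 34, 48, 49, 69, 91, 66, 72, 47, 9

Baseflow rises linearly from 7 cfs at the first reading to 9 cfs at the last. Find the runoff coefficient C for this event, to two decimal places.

C ≈ 0.23

ΣQ_DR = 423.0 cfs; V = ΣQ_DR·Δt = 3.046 × 10^6 ft³.
Runoff depth d = V / A = 1.471 in.
C = d / P = 1.471 / 6.49 = 0.23.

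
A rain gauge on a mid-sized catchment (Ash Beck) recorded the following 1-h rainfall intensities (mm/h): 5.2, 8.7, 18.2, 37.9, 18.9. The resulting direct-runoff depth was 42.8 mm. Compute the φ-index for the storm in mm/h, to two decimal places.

Only the 3 blocks with intensity above φ contribute runoff: 18.2, 37.9, 18.9 mm/h.
Σ(I−φ)·Δt = d  ⇒  (18.2+37.9+18.9 − 3φ)·1 = 42.8
φ = (75.00 − 42.8/1) / 3 = 10.73 mm/h.

φ ≈ 10.73 mm/h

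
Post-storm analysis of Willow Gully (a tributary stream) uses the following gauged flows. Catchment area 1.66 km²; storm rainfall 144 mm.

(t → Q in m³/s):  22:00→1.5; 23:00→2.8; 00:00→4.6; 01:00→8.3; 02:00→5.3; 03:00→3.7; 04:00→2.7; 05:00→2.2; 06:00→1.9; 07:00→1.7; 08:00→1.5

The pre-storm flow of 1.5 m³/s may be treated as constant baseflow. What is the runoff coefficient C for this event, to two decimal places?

ΣQ_DR = 19.70 m³/s; V = ΣQ_DR·Δt = 70920 m³.
Runoff depth d = V / A = 42.72 mm.
C = d / P = 42.72 / 144 = 0.30.

C ≈ 0.30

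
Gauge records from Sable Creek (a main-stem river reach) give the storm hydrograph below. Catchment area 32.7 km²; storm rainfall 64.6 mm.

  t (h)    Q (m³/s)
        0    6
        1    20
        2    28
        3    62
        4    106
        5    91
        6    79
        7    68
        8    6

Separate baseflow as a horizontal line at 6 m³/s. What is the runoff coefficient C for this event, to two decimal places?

ΣQ_DR = 412.0 m³/s; V = ΣQ_DR·Δt = 1.483 × 10^6 m³.
Runoff depth d = V / A = 45.36 mm.
C = d / P = 45.36 / 64.6 = 0.70.

C ≈ 0.70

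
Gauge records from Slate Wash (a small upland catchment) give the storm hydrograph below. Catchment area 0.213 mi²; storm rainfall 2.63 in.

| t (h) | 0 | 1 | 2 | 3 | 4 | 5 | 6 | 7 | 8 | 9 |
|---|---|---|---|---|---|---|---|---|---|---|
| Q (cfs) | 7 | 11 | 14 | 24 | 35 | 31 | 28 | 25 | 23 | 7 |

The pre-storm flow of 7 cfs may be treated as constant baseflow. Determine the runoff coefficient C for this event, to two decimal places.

ΣQ_DR = 135.0 cfs; V = ΣQ_DR·Δt = 4.860 × 10^5 ft³.
Runoff depth d = V / A = 0.9821 in.
C = d / P = 0.9821 / 2.63 = 0.37.

C ≈ 0.37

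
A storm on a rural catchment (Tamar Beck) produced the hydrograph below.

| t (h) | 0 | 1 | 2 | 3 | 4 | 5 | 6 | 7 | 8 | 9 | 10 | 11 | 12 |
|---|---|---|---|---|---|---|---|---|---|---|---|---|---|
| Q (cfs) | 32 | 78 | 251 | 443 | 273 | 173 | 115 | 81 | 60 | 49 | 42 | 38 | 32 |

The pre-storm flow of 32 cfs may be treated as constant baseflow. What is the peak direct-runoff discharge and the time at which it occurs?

Subtracting baseflow gives direct-runoff ordinates: 0.0, 46.0, 219.0, 411.0, 241.0, 141.0, 83.0, 49.0, 28.0, 17.0, 10.0, 6.0, 0.0 cfs.
The maximum is 411.0 cfs, occurring at the reading for t = 3 h.

Q_p = 411.0 cfs at t = 3 h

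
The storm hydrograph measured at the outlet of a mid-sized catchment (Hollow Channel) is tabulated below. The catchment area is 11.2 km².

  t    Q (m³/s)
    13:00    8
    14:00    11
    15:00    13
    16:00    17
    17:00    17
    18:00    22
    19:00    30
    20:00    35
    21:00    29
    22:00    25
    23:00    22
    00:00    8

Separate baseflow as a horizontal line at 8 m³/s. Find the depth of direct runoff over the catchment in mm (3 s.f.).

d ≈ 45.3 mm

Direct runoff: 0.0, 3.0, 5.0, 9.0, 9.0, 14.0, 22.0, 27.0, 21.0, 17.0, 14.0, 0.0 m³/s; ΣQ_DR = 141.0 m³/s.
V = ΣQ_DR · Δt = 141.0 × 3600 s = 5.076 × 10^5 m³.
Over A = 11.2 km², depth = V / A = 45.3 mm.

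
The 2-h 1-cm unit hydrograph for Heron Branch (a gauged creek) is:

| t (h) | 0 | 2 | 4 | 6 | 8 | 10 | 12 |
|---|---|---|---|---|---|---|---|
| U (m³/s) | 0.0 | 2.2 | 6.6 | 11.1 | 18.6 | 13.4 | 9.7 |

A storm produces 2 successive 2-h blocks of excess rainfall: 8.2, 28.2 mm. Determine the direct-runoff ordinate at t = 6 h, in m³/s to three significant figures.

By discrete convolution, Q_j = Σ (P_i / 10 mm) · U_{j−i}.
At t = 6 h (j=3): Q = (8.2/10)·11.1 + (28.2/10)·6.6 = 27.7 m³/s.

Q ≈ 27.7 m³/s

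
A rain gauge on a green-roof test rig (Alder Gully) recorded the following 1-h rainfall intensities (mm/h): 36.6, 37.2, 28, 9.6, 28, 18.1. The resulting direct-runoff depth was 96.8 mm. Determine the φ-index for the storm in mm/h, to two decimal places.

Only the 5 blocks with intensity above φ contribute runoff: 36.6, 37.2, 28, 28, 18.1 mm/h.
Σ(I−φ)·Δt = d  ⇒  (36.6+37.2+28+28+18.1 − 5φ)·1 = 96.8
φ = (147.9 − 96.8/1) / 5 = 10.22 mm/h.

φ ≈ 10.22 mm/h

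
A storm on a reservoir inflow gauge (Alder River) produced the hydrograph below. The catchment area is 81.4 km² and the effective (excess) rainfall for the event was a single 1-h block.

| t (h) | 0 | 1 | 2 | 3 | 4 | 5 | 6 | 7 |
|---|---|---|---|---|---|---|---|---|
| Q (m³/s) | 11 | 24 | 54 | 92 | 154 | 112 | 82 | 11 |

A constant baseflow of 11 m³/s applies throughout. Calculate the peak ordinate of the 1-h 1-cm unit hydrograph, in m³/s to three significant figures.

Direct runoff: 0.0, 13.0, 43.0, 81.0, 143.0, 101.0, 71.0, 0.0 m³/s; ΣQ_DR = 452.0 m³/s, peak = 143.0 m³/s.
Runoff depth d = ΣQ_DR·Δt / A = 452.0 × 3600 / (81.4 km²) = 19.99 mm.
The 1-cm UH is the DRH scaled by (10 mm)/d, so U_p = 143.0 × 10/19.99 = 71.5 m³/s.

U_p ≈ 71.5 m³/s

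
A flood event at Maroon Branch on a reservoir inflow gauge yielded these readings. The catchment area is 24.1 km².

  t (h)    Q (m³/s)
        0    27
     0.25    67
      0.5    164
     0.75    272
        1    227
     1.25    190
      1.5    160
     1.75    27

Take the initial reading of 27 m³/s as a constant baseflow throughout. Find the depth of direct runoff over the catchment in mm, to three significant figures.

Direct runoff: 0.0, 40.0, 137.0, 245.0, 200.0, 163.0, 133.0, 0.0 m³/s; ΣQ_DR = 918.0 m³/s.
V = ΣQ_DR · Δt = 918.0 × 900 s = 8.262 × 10^5 m³.
Over A = 24.1 km², depth = V / A = 34.3 mm.

d ≈ 34.3 mm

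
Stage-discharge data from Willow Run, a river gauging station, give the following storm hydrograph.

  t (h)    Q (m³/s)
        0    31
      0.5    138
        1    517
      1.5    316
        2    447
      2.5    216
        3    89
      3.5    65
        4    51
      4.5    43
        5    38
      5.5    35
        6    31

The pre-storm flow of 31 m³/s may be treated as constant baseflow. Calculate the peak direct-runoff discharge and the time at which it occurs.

Q_p = 486.0 m³/s at t = 1 h

Subtracting baseflow gives direct-runoff ordinates: 0.0, 107.0, 486.0, 285.0, 416.0, 185.0, 58.0, 34.0, 20.0, 12.0, 7.0, 4.0, 0.0 m³/s.
The maximum is 486.0 m³/s, occurring at the reading for t = 1 h.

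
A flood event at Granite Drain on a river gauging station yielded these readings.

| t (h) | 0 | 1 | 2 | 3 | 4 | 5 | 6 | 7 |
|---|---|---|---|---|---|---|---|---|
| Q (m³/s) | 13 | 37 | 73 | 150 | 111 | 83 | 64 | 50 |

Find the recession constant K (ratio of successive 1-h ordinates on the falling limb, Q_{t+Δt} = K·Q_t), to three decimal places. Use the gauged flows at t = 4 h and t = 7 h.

Using the recession-limb readings at t = 4 h and t = 7 h: Q falls from 111 to 50 m³/s over 3 intervals.
K = (Q₂/Q₁)^(1/3) = (50/111)^(1/3) = 0.767.

K ≈ 0.767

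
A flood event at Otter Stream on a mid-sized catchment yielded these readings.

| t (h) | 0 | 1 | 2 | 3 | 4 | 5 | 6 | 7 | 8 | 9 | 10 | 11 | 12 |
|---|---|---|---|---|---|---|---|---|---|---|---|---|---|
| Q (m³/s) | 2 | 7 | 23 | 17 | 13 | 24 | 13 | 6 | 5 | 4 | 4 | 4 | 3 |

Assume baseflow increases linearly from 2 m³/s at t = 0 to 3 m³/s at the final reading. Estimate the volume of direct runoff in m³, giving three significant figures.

V ≈ 3.33 × 10^5 m³

Direct-runoff ordinates (Q − Q_b): 0.00, 4.92, 20.83, 14.75, 10.67, 21.58, 10.50, 3.42, 2.33, 1.25, 1.17, 1.08, 0.00 m³/s.
ΣQ_DR = 92.50 m³/s.
With Δt = 1 h = 3600 s, V = ΣQ_DR · Δt = 92.50 × 3600 = 3.33 × 10^5 m³.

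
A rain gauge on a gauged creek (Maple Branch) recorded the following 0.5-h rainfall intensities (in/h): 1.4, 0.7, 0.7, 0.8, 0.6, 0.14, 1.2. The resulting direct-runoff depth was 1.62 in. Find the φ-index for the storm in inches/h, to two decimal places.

φ ≈ 0.36 in/h

Only the 6 blocks with intensity above φ contribute runoff: 1.4, 0.7, 0.7, 0.8, 0.6, 1.2 in/h.
Σ(I−φ)·Δt = d  ⇒  (1.4+0.7+0.7+0.8+0.6+1.2 − 6φ)·0.5 = 1.62
φ = (5.400 − 1.62/0.5) / 6 = 0.36 in/h.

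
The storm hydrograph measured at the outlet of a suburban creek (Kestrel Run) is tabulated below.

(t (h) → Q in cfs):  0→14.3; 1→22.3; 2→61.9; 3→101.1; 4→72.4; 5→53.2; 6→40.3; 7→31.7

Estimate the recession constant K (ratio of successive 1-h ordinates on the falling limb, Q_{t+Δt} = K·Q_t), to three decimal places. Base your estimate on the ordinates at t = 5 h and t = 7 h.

Using the recession-limb readings at t = 5 h and t = 7 h: Q falls from 53.2 to 31.7 cfs over 2 intervals.
K = (Q₂/Q₁)^(1/2) = (31.7/53.2)^(1/2) = 0.772.

K ≈ 0.772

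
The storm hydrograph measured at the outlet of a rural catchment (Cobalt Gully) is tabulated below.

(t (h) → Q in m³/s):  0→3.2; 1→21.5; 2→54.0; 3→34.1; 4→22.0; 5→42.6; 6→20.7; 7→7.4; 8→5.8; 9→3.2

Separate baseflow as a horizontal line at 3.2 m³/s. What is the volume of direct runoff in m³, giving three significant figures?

Direct-runoff ordinates (Q − Q_b): 0.0, 18.3, 50.8, 30.9, 18.8, 39.4, 17.5, 4.2, 2.6, 0.0 m³/s.
ΣQ_DR = 182.5 m³/s.
With Δt = 1 h = 3600 s, V = ΣQ_DR · Δt = 182.5 × 3600 = 6.57 × 10^5 m³.

V ≈ 6.57 × 10^5 m³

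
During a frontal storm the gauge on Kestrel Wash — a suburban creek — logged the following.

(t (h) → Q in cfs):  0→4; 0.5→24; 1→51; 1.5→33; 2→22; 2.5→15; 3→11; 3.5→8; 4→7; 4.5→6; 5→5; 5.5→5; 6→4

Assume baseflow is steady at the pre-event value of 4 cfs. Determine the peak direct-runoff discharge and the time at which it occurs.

Subtracting baseflow gives direct-runoff ordinates: 0.0, 20.0, 47.0, 29.0, 18.0, 11.0, 7.0, 4.0, 3.0, 2.0, 1.0, 1.0, 0.0 cfs.
The maximum is 47.0 cfs, occurring at the reading for t = 1 h.

Q_p = 47.0 cfs at t = 1 h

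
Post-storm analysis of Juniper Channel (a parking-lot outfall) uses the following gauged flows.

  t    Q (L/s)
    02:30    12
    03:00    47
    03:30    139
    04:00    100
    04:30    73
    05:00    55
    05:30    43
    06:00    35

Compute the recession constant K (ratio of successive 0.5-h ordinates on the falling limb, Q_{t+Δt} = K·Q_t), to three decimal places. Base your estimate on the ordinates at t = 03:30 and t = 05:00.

Using the recession-limb readings at t = 03:30 and t = 05:00: Q falls from 139 to 55 L/s over 3 intervals.
K = (Q₂/Q₁)^(1/3) = (55/139)^(1/3) = 0.734.

K ≈ 0.734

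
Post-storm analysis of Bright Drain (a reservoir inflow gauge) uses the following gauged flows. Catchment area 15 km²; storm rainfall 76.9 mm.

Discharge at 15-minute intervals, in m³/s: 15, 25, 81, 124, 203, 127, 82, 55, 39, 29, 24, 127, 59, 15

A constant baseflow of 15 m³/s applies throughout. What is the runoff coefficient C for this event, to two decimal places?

ΣQ_DR = 795.0 m³/s; V = ΣQ_DR·Δt = 7.155 × 10^5 m³.
Runoff depth d = V / A = 47.70 mm.
C = d / P = 47.70 / 76.9 = 0.62.

C ≈ 0.62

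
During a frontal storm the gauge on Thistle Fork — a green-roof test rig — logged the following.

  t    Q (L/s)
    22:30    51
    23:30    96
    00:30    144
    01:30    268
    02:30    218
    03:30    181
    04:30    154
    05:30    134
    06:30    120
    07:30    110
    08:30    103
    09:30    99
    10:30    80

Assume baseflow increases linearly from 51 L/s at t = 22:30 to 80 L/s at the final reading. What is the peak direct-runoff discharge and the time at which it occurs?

Subtracting baseflow gives direct-runoff ordinates: 0.00, 42.58, 88.17, 209.75, 157.33, 117.92, 88.50, 66.08, 49.67, 37.25, 27.83, 21.42, 0.00 L/s.
The maximum is 209.75 L/s, occurring at the reading for t = 01:30.

Q_p = 209.75 L/s at t = 01:30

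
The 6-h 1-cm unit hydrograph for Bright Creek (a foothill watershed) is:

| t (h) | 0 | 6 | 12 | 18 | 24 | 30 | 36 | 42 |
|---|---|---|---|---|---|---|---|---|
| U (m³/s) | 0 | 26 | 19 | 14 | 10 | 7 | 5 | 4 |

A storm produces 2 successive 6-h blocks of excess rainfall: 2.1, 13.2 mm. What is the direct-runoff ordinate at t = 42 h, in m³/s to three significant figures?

Q ≈ 7.44 m³/s

By discrete convolution, Q_j = Σ (P_i / 10 mm) · U_{j−i}.
At t = 42 h (j=7): Q = (2.1/10)·4 + (13.2/10)·5 = 7.44 m³/s.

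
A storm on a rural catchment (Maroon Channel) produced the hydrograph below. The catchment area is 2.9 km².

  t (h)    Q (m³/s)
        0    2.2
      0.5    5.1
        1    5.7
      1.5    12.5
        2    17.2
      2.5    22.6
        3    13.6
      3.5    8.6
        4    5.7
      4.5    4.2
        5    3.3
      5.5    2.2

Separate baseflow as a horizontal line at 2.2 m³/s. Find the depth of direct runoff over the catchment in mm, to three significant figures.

d ≈ 47.5 mm

Direct runoff: 0.0, 2.9, 3.5, 10.3, 15.0, 20.4, 11.4, 6.4, 3.5, 2.0, 1.1, 0.0 m³/s; ΣQ_DR = 76.50 m³/s.
V = ΣQ_DR · Δt = 76.50 × 1800 s = 1.377 × 10^5 m³.
Over A = 2.9 km², depth = V / A = 47.5 mm.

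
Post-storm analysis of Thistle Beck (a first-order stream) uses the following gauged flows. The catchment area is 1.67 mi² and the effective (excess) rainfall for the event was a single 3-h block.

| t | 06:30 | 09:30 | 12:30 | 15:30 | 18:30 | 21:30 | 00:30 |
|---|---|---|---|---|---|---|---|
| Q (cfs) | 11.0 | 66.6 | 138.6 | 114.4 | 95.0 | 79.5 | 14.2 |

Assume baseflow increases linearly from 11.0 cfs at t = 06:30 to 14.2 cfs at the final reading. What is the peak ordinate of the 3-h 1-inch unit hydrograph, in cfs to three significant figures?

Direct runoff: 0.00, 55.07, 126.53, 101.80, 81.87, 65.83, 0.00 cfs; ΣQ_DR = 431.1 cfs, peak = 126.53 cfs.
Runoff depth d = ΣQ_DR·Δt / A = 431.1 × 10800 / (1.67 mi²) = 1.200 in.
The 1-inch UH is the DRH scaled by (1 in)/d, so U_p = 126.53 × 1/1.200 = 105 cfs.

U_p ≈ 105 cfs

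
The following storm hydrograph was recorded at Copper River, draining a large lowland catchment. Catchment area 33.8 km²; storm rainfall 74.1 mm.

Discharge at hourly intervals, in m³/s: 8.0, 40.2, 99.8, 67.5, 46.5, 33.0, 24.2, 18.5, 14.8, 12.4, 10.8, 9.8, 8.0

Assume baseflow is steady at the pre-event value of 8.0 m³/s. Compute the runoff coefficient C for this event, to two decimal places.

C ≈ 0.42

ΣQ_DR = 289.5 m³/s; V = ΣQ_DR·Δt = 1.042 × 10^6 m³.
Runoff depth d = V / A = 30.83 mm.
C = d / P = 30.83 / 74.1 = 0.42.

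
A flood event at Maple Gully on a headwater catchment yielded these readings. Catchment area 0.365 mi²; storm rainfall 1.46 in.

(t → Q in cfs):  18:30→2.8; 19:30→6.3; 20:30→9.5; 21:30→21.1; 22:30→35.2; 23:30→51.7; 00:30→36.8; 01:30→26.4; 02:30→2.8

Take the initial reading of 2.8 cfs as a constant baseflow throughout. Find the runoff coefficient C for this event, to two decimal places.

ΣQ_DR = 167.4 cfs; V = ΣQ_DR·Δt = 6.026 × 10^5 ft³.
Runoff depth d = V / A = 0.7107 in.
C = d / P = 0.7107 / 1.46 = 0.49.

C ≈ 0.49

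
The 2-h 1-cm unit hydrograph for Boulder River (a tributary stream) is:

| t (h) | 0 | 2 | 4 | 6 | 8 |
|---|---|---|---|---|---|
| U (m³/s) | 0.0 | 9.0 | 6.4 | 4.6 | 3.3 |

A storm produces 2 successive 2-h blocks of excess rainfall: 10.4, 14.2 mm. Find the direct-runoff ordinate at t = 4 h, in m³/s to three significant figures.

Q ≈ 19.4 m³/s

By discrete convolution, Q_j = Σ (P_i / 10 mm) · U_{j−i}.
At t = 4 h (j=2): Q = (10.4/10)·6.4 + (14.2/10)·9.0 = 19.4 m³/s.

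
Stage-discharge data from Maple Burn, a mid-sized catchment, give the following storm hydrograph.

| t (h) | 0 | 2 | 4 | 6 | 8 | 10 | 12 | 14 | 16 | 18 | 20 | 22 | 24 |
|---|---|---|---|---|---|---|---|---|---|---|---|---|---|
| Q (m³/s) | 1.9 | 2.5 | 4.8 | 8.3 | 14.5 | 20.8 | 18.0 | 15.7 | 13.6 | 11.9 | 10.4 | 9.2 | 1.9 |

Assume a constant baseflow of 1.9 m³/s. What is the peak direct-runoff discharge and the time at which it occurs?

Subtracting baseflow gives direct-runoff ordinates: 0.0, 0.6, 2.9, 6.4, 12.6, 18.9, 16.1, 13.8, 11.7, 10.0, 8.5, 7.3, 0.0 m³/s.
The maximum is 18.9 m³/s, occurring at the reading for t = 10 h.

Q_p = 18.9 m³/s at t = 10 h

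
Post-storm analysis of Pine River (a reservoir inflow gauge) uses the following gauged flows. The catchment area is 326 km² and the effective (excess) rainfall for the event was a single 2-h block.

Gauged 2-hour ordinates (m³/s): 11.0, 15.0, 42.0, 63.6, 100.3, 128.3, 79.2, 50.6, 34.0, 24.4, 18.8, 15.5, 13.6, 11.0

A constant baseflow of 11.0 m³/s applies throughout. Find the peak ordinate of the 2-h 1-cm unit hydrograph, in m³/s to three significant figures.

U_p ≈ 117 m³/s

Direct runoff: 0.0, 4.0, 31.0, 52.6, 89.3, 117.3, 68.2, 39.6, 23.0, 13.4, 7.8, 4.5, 2.6, 0.0 m³/s; ΣQ_DR = 453.3 m³/s, peak = 117.3 m³/s.
Runoff depth d = ΣQ_DR·Δt / A = 453.3 × 7200 / (326 km²) = 10.01 mm.
The 1-cm UH is the DRH scaled by (10 mm)/d, so U_p = 117.3 × 10/10.01 = 117 m³/s.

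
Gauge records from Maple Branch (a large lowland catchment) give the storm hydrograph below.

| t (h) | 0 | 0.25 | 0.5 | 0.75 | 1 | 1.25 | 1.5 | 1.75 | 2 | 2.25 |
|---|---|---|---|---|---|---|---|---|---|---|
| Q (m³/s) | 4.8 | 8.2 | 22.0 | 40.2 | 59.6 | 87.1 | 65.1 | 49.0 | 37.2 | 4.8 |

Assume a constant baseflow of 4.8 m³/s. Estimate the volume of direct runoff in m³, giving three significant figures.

V ≈ 2.97 × 10^5 m³

Direct-runoff ordinates (Q − Q_b): 0.0, 3.4, 17.2, 35.4, 54.8, 82.3, 60.3, 44.2, 32.4, 0.0 m³/s.
ΣQ_DR = 330.0 m³/s.
With Δt = 0.25 h = 900 s, V = ΣQ_DR · Δt = 330.0 × 900 = 2.97 × 10^5 m³.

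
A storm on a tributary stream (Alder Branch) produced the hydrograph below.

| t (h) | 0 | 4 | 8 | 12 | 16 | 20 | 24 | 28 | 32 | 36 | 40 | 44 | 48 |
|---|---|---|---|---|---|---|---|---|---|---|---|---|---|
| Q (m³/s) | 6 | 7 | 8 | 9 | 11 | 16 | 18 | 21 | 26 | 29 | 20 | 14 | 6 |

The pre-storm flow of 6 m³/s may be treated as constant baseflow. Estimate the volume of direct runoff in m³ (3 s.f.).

V ≈ 1.63 × 10^6 m³

Direct-runoff ordinates (Q − Q_b): 0.0, 1.0, 2.0, 3.0, 5.0, 10.0, 12.0, 15.0, 20.0, 23.0, 14.0, 8.0, 0.0 m³/s.
ΣQ_DR = 113.0 m³/s.
With Δt = 4 h = 14400 s, V = ΣQ_DR · Δt = 113.0 × 14400 = 1.63 × 10^6 m³.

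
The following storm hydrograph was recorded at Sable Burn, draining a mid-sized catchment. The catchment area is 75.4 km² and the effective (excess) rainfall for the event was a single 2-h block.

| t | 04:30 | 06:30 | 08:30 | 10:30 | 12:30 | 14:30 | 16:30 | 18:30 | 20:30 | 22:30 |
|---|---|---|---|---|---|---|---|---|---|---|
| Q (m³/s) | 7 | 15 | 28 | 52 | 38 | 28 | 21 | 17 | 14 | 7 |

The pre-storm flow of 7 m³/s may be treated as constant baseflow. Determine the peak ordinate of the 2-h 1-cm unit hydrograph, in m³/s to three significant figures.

U_p ≈ 30.0 m³/s

Direct runoff: 0.0, 8.0, 21.0, 45.0, 31.0, 21.0, 14.0, 10.0, 7.0, 0.0 m³/s; ΣQ_DR = 157.0 m³/s, peak = 45.0 m³/s.
Runoff depth d = ΣQ_DR·Δt / A = 157.0 × 7200 / (75.4 km²) = 14.99 mm.
The 1-cm UH is the DRH scaled by (10 mm)/d, so U_p = 45.0 × 10/14.99 = 30.0 m³/s.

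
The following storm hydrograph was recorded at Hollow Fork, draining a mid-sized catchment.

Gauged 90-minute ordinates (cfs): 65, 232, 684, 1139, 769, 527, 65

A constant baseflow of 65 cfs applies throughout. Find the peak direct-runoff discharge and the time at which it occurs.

Subtracting baseflow gives direct-runoff ordinates: 0.0, 167.0, 619.0, 1074.0, 704.0, 462.0, 0.0 cfs.
The maximum is 1074.0 cfs, occurring at the reading for t = 4.5 h.

Q_p = 1074.0 cfs at t = 4.5 h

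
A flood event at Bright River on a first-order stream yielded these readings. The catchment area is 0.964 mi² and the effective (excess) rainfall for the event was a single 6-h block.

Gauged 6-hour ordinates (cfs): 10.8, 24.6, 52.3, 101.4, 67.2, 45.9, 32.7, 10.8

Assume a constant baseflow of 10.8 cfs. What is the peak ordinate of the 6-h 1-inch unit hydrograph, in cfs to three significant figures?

U_p ≈ 36.2 cfs

Direct runoff: 0.0, 13.8, 41.5, 90.6, 56.4, 35.1, 21.9, 0.0 cfs; ΣQ_DR = 259.3 cfs, peak = 90.6 cfs.
Runoff depth d = ΣQ_DR·Δt / A = 259.3 × 21600 / (0.964 mi²) = 2.501 in.
The 1-inch UH is the DRH scaled by (1 in)/d, so U_p = 90.6 × 1/2.501 = 36.2 cfs.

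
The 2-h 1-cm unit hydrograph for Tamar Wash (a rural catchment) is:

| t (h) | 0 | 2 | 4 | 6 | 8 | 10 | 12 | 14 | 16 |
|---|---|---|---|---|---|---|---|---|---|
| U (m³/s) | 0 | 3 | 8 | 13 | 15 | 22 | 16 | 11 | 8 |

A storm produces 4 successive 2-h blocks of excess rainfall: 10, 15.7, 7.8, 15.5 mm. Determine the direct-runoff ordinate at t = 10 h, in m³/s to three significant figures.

By discrete convolution, Q_j = Σ (P_i / 10 mm) · U_{j−i}.
At t = 10 h (j=5): Q = (10/10)·22 + (15.7/10)·15 + (7.8/10)·13 + (15.5/10)·8 = 68.1 m³/s.

Q ≈ 68.1 m³/s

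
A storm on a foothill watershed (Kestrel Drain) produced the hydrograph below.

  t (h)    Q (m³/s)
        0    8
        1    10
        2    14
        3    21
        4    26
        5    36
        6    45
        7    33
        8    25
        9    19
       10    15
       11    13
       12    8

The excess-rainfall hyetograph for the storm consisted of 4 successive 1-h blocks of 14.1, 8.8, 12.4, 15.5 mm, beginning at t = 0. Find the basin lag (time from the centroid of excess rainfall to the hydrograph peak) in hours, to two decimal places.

Centroid of excess rainfall: t_c = Σ P_i·t̄_i / ΣP_i = 2.0768 h (block centres at 0.5, 1.5, 2.5, 3.5 h).
Hydrograph peak occurs at t = 6 h, so basin lag t_L = 6 − 2.0768 = 3.92 h.

t_L ≈ 3.92 h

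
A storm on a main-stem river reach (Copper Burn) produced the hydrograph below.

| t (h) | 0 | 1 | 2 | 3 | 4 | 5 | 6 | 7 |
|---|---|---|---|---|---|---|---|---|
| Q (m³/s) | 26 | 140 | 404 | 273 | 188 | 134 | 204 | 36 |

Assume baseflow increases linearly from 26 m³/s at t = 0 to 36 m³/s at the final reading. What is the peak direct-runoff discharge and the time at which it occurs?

Subtracting baseflow gives direct-runoff ordinates: 0.00, 112.57, 375.14, 242.71, 156.29, 100.86, 169.43, 0.00 m³/s.
The maximum is 375.14 m³/s, occurring at the reading for t = 2 h.

Q_p = 375.14 m³/s at t = 2 h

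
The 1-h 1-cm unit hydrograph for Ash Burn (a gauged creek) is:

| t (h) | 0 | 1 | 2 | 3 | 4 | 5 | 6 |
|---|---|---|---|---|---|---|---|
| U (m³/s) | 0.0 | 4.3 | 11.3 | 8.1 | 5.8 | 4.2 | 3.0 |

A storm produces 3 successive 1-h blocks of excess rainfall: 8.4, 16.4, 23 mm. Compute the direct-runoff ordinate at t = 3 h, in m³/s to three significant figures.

Q ≈ 35.2 m³/s

By discrete convolution, Q_j = Σ (P_i / 10 mm) · U_{j−i}.
At t = 3 h (j=3): Q = (8.4/10)·8.1 + (16.4/10)·11.3 + (23/10)·4.3 = 35.2 m³/s.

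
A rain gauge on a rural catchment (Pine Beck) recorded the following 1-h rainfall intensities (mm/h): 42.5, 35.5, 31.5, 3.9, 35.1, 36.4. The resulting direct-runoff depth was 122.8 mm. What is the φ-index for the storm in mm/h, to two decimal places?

Only the 5 blocks with intensity above φ contribute runoff: 42.5, 35.5, 31.5, 35.1, 36.4 mm/h.
Σ(I−φ)·Δt = d  ⇒  (42.5+35.5+31.5+35.1+36.4 − 5φ)·1 = 122.8
φ = (181.0 − 122.8/1) / 5 = 11.64 mm/h.

φ ≈ 11.64 mm/h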